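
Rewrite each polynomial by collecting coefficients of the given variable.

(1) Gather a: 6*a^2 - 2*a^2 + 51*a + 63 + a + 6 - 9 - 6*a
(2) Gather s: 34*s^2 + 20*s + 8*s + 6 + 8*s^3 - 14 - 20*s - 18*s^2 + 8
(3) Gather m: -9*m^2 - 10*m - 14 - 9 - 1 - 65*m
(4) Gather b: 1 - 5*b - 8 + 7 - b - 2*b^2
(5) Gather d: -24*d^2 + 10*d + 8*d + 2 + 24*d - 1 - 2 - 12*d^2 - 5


(1) = 4*a^2 + 46*a + 60
(2) = 8*s^3 + 16*s^2 + 8*s
(3) = -9*m^2 - 75*m - 24
(4) = -2*b^2 - 6*b
(5) = -36*d^2 + 42*d - 6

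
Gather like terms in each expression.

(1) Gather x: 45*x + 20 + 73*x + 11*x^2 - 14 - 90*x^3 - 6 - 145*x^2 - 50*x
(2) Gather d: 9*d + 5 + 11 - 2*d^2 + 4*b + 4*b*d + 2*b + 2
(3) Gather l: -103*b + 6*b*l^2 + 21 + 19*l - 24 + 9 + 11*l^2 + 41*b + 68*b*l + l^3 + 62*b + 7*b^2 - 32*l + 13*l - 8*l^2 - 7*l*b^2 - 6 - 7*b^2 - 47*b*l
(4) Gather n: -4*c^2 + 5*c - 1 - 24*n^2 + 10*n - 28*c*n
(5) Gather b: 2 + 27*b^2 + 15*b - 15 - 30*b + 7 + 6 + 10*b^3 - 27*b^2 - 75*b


(1) = -90*x^3 - 134*x^2 + 68*x
(2) = 6*b - 2*d^2 + d*(4*b + 9) + 18
(3) = l^3 + l^2*(6*b + 3) + l*(-7*b^2 + 21*b)
(4) = -4*c^2 + 5*c - 24*n^2 + n*(10 - 28*c) - 1
(5) = 10*b^3 - 90*b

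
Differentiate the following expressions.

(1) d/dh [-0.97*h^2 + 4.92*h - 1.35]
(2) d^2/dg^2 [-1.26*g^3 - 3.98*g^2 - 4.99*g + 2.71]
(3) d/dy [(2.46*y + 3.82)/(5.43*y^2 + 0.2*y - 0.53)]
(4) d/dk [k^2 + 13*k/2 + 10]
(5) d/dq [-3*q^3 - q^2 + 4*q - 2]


(1) = 4.92 - 1.94*h
(2) = -7.56*g - 7.96
(3) = (13.3578*y^2 + 0.492*y - (2.46*y + 3.82)*(10.86*y + 0.2) - 1.3038)/(5.43*y^2 + 0.2*y - 0.53)^2
(4) = 2*k + 13/2
(5) = -9*q^2 - 2*q + 4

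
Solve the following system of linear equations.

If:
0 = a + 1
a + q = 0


Then:
a = -1
q = 1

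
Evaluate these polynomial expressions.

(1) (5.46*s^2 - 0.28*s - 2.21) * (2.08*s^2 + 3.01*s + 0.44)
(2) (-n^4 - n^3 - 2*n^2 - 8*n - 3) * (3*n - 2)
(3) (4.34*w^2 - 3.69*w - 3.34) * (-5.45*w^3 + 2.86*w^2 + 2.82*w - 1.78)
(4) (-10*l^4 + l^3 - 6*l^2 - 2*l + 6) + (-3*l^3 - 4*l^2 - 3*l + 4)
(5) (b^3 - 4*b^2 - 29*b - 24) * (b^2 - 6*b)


(1) = 11.3568*s^4 + 15.8522*s^3 - 3.0372*s^2 - 6.7753*s - 0.9724
(2) = -3*n^5 - n^4 - 4*n^3 - 20*n^2 + 7*n + 6
(3) = -23.653*w^5 + 32.5229*w^4 + 19.8884*w^3 - 27.6834*w^2 - 2.8506*w + 5.9452
(4) = -10*l^4 - 2*l^3 - 10*l^2 - 5*l + 10
(5) = b^5 - 10*b^4 - 5*b^3 + 150*b^2 + 144*b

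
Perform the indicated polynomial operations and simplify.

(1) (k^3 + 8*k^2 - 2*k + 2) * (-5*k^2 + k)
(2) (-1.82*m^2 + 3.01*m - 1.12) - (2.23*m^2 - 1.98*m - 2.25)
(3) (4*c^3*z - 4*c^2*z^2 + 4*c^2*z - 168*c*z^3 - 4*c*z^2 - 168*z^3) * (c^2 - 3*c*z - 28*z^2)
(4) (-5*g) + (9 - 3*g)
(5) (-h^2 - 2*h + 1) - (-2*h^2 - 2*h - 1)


(1) = -5*k^5 - 39*k^4 + 18*k^3 - 12*k^2 + 2*k
(2) = -4.05*m^2 + 4.99*m + 1.13
(3) = 4*c^5*z - 16*c^4*z^2 + 4*c^4*z - 268*c^3*z^3 - 16*c^3*z^2 + 616*c^2*z^4 - 268*c^2*z^3 + 4704*c*z^5 + 616*c*z^4 + 4704*z^5
(4) = 9 - 8*g
(5) = h^2 + 2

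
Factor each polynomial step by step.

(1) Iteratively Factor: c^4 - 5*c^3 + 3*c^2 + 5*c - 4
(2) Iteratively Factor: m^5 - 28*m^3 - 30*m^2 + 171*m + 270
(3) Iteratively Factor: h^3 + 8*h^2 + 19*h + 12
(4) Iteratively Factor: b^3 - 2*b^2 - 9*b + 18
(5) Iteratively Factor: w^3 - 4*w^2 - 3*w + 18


(1) = (c - 1)*(c^3 - 4*c^2 - c + 4) = (c - 1)*(c + 1)*(c^2 - 5*c + 4) = (c - 1)^2*(c + 1)*(c - 4)
(2) = (m + 2)*(m^4 - 2*m^3 - 24*m^2 + 18*m + 135) = (m + 2)*(m + 3)*(m^3 - 5*m^2 - 9*m + 45) = (m - 5)*(m + 2)*(m + 3)*(m^2 - 9) = (m - 5)*(m - 3)*(m + 2)*(m + 3)*(m + 3)
(3) = (h + 1)*(h^2 + 7*h + 12) = (h + 1)*(h + 4)*(h + 3)
(4) = (b + 3)*(b^2 - 5*b + 6) = (b - 2)*(b + 3)*(b - 3)
(5) = (w - 3)*(w^2 - w - 6) = (w - 3)^2*(w + 2)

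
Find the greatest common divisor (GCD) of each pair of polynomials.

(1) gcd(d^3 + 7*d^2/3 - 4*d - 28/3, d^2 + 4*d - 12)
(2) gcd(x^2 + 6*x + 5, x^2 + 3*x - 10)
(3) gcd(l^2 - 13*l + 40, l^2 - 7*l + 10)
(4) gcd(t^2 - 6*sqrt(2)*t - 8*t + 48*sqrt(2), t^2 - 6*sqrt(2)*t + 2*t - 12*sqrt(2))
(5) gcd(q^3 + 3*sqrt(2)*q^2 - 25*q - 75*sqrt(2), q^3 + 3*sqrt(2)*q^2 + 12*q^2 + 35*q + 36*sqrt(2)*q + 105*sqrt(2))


(1) = gcd((d - 2)*(d + 2)*(d + 7/3), (d - 2)*(d + 6)) = d - 2
(2) = x + 5
(3) = l - 5
(4) = gcd((t - 8)*(t - 6*sqrt(2)), (t + 2)*(t - 6*sqrt(2))) = t - 6*sqrt(2)
(5) = q^2 + q*(3*sqrt(2) + 5) + 15*sqrt(2)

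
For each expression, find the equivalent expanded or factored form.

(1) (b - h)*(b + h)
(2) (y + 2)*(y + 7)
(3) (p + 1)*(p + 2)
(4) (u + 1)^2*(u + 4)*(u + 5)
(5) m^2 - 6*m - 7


(1) = b^2 - h^2
(2) = y^2 + 9*y + 14
(3) = p^2 + 3*p + 2
(4) = u^4 + 11*u^3 + 39*u^2 + 49*u + 20
(5) = (m - 7)*(m + 1)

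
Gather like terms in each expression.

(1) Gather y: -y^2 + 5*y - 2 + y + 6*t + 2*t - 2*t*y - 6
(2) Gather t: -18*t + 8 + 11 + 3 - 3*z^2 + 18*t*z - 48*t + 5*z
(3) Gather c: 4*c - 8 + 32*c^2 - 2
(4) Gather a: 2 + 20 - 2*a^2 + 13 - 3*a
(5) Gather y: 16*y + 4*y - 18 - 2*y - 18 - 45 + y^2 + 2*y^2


(1) = 8*t - y^2 + y*(6 - 2*t) - 8
(2) = t*(18*z - 66) - 3*z^2 + 5*z + 22
(3) = 32*c^2 + 4*c - 10
(4) = -2*a^2 - 3*a + 35
(5) = 3*y^2 + 18*y - 81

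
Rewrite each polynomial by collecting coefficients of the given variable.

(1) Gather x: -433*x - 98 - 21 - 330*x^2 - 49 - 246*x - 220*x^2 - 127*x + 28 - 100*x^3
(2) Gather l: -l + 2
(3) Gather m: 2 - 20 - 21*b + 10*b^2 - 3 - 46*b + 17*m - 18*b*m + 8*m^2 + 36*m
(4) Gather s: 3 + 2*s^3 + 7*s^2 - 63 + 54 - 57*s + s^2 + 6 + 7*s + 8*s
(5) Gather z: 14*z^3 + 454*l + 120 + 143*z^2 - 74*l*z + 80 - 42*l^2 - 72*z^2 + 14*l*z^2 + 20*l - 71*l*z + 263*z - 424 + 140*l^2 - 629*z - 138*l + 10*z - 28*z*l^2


(1) = -100*x^3 - 550*x^2 - 806*x - 140
(2) = 2 - l
(3) = 10*b^2 - 67*b + 8*m^2 + m*(53 - 18*b) - 21
(4) = 2*s^3 + 8*s^2 - 42*s
(5) = 98*l^2 + 336*l + 14*z^3 + z^2*(14*l + 71) + z*(-28*l^2 - 145*l - 356) - 224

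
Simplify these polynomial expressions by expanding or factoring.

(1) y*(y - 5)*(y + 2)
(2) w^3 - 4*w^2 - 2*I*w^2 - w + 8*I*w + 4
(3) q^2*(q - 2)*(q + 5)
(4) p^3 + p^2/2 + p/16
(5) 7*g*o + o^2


(1) = y^3 - 3*y^2 - 10*y
(2) = (w - 4)*(w - I)^2
(3) = q^4 + 3*q^3 - 10*q^2
(4) = p*(p + 1/4)^2
(5) = o*(7*g + o)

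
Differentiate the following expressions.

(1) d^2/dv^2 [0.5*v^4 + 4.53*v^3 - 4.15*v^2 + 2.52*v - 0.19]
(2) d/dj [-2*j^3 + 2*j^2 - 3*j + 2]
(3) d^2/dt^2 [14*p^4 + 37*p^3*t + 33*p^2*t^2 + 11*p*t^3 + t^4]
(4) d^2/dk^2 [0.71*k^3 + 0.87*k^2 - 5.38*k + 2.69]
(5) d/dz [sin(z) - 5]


(1) = 6.0*v^2 + 27.18*v - 8.3
(2) = -6*j^2 + 4*j - 3
(3) = 66*p^2 + 66*p*t + 12*t^2
(4) = 4.26*k + 1.74
(5) = cos(z)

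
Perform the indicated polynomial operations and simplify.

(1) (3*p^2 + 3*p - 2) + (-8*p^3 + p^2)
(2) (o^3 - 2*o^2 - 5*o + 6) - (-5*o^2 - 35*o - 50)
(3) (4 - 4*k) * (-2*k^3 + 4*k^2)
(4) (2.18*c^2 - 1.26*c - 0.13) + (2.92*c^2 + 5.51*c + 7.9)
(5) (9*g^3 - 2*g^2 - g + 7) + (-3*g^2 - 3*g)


(1) = -8*p^3 + 4*p^2 + 3*p - 2
(2) = o^3 + 3*o^2 + 30*o + 56
(3) = 8*k^4 - 24*k^3 + 16*k^2
(4) = 5.1*c^2 + 4.25*c + 7.77
(5) = 9*g^3 - 5*g^2 - 4*g + 7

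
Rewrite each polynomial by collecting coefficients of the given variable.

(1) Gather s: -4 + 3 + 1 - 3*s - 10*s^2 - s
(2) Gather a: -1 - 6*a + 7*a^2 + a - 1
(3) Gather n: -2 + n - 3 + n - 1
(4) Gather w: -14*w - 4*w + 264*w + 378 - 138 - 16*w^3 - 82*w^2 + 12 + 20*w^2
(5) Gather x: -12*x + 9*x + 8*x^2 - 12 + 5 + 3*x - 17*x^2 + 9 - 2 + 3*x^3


(1) = -10*s^2 - 4*s
(2) = 7*a^2 - 5*a - 2
(3) = 2*n - 6
(4) = -16*w^3 - 62*w^2 + 246*w + 252
(5) = 3*x^3 - 9*x^2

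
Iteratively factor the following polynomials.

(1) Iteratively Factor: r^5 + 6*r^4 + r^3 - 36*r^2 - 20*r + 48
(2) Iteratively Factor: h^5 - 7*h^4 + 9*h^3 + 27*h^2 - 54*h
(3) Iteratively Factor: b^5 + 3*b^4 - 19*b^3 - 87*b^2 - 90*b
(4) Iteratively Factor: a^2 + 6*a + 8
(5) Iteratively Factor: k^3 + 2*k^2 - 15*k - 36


(1) = (r - 1)*(r^4 + 7*r^3 + 8*r^2 - 28*r - 48) = (r - 2)*(r - 1)*(r^3 + 9*r^2 + 26*r + 24) = (r - 2)*(r - 1)*(r + 3)*(r^2 + 6*r + 8) = (r - 2)*(r - 1)*(r + 2)*(r + 3)*(r + 4)
(2) = (h - 3)*(h^4 - 4*h^3 - 3*h^2 + 18*h) = (h - 3)^2*(h^3 - h^2 - 6*h) = (h - 3)^3*(h^2 + 2*h) = h*(h - 3)^3*(h + 2)
(3) = (b + 3)*(b^4 - 19*b^2 - 30*b) = (b + 2)*(b + 3)*(b^3 - 2*b^2 - 15*b) = (b - 5)*(b + 2)*(b + 3)*(b^2 + 3*b) = (b - 5)*(b + 2)*(b + 3)^2*(b)
(4) = (a + 2)*(a + 4)
(5) = (k + 3)*(k^2 - k - 12) = (k - 4)*(k + 3)*(k + 3)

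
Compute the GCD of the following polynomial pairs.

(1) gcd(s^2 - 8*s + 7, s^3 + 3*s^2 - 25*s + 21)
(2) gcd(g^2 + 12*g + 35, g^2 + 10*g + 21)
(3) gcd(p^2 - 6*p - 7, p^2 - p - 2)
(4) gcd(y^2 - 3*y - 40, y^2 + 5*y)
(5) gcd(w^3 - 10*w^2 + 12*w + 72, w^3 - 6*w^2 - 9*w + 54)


(1) = s - 1
(2) = g + 7
(3) = gcd((p - 7)*(p + 1), (p - 2)*(p + 1)) = p + 1
(4) = y + 5
(5) = gcd((w - 6)^2*(w + 2), (w - 6)*(w - 3)*(w + 3)) = w - 6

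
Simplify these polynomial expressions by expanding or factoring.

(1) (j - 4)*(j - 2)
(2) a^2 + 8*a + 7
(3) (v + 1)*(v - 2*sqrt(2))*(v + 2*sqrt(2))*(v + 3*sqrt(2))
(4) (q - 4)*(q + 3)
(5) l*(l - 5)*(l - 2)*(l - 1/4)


(1) = j^2 - 6*j + 8
(2) = (a + 1)*(a + 7)
(3) = v^4 + v^3 + 3*sqrt(2)*v^3 - 8*v^2 + 3*sqrt(2)*v^2 - 24*sqrt(2)*v - 8*v - 24*sqrt(2)
(4) = q^2 - q - 12
(5) = l^4 - 29*l^3/4 + 47*l^2/4 - 5*l/2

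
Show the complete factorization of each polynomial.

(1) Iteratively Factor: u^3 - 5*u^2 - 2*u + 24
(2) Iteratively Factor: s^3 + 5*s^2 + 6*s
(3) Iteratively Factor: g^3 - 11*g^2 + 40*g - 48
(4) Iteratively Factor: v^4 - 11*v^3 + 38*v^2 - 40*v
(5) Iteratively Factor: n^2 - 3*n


(1) = (u - 4)*(u^2 - u - 6) = (u - 4)*(u + 2)*(u - 3)
(2) = (s + 2)*(s^2 + 3*s) = (s + 2)*(s + 3)*(s)
(3) = (g - 3)*(g^2 - 8*g + 16) = (g - 4)*(g - 3)*(g - 4)
(4) = (v - 2)*(v^3 - 9*v^2 + 20*v) = v*(v - 2)*(v^2 - 9*v + 20) = v*(v - 5)*(v - 2)*(v - 4)
(5) = (n - 3)*(n)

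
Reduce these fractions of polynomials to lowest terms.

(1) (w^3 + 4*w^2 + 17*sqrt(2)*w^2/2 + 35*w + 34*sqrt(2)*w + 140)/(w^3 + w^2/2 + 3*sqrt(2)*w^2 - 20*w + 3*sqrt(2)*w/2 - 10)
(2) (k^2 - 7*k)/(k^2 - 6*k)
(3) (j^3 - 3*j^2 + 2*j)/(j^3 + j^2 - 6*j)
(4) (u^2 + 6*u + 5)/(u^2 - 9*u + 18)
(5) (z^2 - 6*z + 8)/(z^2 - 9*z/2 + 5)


(1) = (4*w^2 + w*(16 + 14*sqrt(2)) + 56*sqrt(2))/(4*w^2 + w*(2 - 8*sqrt(2)) - 4*sqrt(2))
(2) = (k - 7)/(k - 6)
(3) = (j - 1)/(j + 3)
(4) = (u^2 + 6*u + 5)/(u^2 - 9*u + 18)
(5) = (2*z - 8)/(2*z - 5)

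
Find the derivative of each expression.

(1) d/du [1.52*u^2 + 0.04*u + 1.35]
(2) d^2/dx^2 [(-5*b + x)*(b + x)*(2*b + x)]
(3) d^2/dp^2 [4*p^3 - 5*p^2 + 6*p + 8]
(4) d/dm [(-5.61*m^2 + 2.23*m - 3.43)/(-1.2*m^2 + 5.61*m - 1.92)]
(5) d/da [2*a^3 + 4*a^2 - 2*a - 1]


(1) = 3.04*u + 0.04
(2) = -4*b + 6*x
(3) = 24*p - 10
(4) = (-28.7961*m^2 + 13.3104*m + 14.9607)/(1.44*m^4 - 13.464*m^3 + 36.0801*m^2 - 21.5424*m + 3.6864)
(5) = 6*a^2 + 8*a - 2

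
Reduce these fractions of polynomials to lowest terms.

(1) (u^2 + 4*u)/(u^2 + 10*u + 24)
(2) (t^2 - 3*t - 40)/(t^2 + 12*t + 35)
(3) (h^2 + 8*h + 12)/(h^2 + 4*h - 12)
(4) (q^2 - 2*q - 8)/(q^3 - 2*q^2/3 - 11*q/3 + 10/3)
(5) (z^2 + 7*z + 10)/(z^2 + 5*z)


(1) = u/(u + 6)
(2) = (t - 8)/(t + 7)
(3) = (h + 2)/(h - 2)
(4) = (3*q - 12)/(3*q^2 - 8*q + 5)
(5) = (z + 2)/z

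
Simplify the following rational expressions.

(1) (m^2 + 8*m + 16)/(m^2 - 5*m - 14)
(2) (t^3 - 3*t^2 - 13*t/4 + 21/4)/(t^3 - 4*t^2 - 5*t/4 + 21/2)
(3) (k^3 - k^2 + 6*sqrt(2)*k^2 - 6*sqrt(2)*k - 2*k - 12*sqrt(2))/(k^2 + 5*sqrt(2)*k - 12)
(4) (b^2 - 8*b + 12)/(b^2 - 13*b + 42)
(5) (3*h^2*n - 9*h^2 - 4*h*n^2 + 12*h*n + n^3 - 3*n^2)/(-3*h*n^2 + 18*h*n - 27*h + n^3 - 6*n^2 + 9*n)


(1) = (m^2 + 8*m + 16)/(m^2 - 5*m - 14)
(2) = (t - 1)/(t - 2)
(3) = (k^2 - k - 2)/(k - sqrt(2))
(4) = (b - 2)/(b - 7)
(5) = (-h + n)/(n - 3)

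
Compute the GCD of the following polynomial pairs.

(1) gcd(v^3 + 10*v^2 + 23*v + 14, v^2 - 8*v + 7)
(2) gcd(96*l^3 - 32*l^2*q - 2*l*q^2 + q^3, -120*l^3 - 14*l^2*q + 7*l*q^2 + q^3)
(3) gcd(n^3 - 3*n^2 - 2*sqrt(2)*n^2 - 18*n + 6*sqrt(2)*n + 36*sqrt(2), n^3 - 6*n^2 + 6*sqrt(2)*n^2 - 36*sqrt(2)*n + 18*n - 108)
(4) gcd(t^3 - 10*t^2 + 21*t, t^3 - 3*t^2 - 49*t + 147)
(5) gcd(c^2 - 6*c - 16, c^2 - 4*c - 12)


(1) = gcd((v + 1)*(v + 2)*(v + 7), (v - 7)*(v - 1)) = 1
(2) = gcd((-4*l + q)^2*(6*l + q), (-4*l + q)*(5*l + q)*(6*l + q)) = -24*l^2 + 2*l*q + q^2
(3) = gcd((n - 6)*(n + 3)*(n - 2*sqrt(2)), (n - 6)*(n + 3*sqrt(2))^2) = n - 6
(4) = t^2 - 10*t + 21
(5) = gcd((c - 8)*(c + 2), (c - 6)*(c + 2)) = c + 2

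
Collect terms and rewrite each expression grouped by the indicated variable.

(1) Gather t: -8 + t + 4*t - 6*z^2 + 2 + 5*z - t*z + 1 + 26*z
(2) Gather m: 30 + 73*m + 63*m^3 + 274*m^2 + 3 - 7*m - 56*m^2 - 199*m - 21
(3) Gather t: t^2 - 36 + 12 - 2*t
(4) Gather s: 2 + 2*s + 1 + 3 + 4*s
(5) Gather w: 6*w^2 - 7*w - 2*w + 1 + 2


(1) = t*(5 - z) - 6*z^2 + 31*z - 5
(2) = 63*m^3 + 218*m^2 - 133*m + 12
(3) = t^2 - 2*t - 24
(4) = 6*s + 6
(5) = 6*w^2 - 9*w + 3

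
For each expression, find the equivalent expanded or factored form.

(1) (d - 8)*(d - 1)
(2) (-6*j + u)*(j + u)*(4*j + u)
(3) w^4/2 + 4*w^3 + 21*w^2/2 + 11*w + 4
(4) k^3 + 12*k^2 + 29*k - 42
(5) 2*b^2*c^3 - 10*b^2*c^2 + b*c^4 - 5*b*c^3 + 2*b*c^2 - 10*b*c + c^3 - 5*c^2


(1) = d^2 - 9*d + 8
(2) = -24*j^3 - 26*j^2*u - j*u^2 + u^3
(3) = (w/2 + 1/2)*(w + 1)*(w + 2)*(w + 4)
(4) = (k - 1)*(k + 6)*(k + 7)
(5) = c*(2*b + c)*(c - 5)*(b*c + 1)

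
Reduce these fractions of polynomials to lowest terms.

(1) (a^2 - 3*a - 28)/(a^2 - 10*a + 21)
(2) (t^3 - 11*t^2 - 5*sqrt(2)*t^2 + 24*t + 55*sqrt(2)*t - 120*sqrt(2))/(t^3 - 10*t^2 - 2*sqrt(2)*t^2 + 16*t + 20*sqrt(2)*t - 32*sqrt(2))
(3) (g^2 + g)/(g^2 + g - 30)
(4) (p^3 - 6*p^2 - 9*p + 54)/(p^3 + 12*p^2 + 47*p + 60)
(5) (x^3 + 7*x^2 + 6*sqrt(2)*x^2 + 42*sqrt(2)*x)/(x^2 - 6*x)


(1) = (a + 4)/(a - 3)
(2) = (t^2 + t*(-5*sqrt(2) - 3) + 15*sqrt(2))/(t^2 + t*(-2*sqrt(2) - 2) + 4*sqrt(2))
(3) = (g^2 + g)/(g^2 + g - 30)
(4) = (p^2 - 9*p + 18)/(p^2 + 9*p + 20)
(5) = (x^2 + x*(7 + 6*sqrt(2)) + 42*sqrt(2))/(x - 6)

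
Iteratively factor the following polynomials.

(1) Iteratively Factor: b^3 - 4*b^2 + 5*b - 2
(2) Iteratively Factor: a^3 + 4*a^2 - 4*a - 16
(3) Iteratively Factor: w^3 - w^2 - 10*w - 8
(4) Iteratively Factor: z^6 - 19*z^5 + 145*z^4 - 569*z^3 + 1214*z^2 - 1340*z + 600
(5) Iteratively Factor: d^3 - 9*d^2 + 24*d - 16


(1) = (b - 2)*(b^2 - 2*b + 1) = (b - 2)*(b - 1)*(b - 1)
(2) = (a + 2)*(a^2 + 2*a - 8) = (a + 2)*(a + 4)*(a - 2)
(3) = (w + 2)*(w^2 - 3*w - 4) = (w + 1)*(w + 2)*(w - 4)
(4) = (z - 3)*(z^5 - 16*z^4 + 97*z^3 - 278*z^2 + 380*z - 200) = (z - 3)*(z - 2)*(z^4 - 14*z^3 + 69*z^2 - 140*z + 100) = (z - 3)*(z - 2)^2*(z^3 - 12*z^2 + 45*z - 50) = (z - 5)*(z - 3)*(z - 2)^2*(z^2 - 7*z + 10) = (z - 5)^2*(z - 3)*(z - 2)^2*(z - 2)
(5) = (d - 4)*(d^2 - 5*d + 4) = (d - 4)^2*(d - 1)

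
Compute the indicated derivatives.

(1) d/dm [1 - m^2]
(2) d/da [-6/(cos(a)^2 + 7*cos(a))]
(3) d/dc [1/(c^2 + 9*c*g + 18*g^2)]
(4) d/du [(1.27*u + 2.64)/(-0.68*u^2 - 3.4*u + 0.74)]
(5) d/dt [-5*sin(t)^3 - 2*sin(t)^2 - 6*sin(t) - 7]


(1) = -2*m
(2) = -6*(2*cos(a) + 7)*sin(a)/((cos(a) + 7)^2*cos(a)^2)
(3) = (-2*c - 9*g)/(c^2 + 9*c*g + 18*g^2)^2
(4) = (0.8636*u^2 + 3.5904*u + 9.9158)/(0.4624*u^4 + 4.624*u^3 + 10.5536*u^2 - 5.032*u + 0.5476)
(5) = (-4*sin(t) + 15*cos(t)^2 - 21)*cos(t)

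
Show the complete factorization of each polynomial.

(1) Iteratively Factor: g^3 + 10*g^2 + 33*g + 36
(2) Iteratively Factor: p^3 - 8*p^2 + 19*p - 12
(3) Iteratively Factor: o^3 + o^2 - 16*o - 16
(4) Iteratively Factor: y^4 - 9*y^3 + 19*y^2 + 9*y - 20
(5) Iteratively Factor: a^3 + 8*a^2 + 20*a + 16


(1) = (g + 3)*(g^2 + 7*g + 12) = (g + 3)*(g + 4)*(g + 3)
(2) = (p - 1)*(p^2 - 7*p + 12) = (p - 3)*(p - 1)*(p - 4)
(3) = (o + 1)*(o^2 - 16) = (o - 4)*(o + 1)*(o + 4)
(4) = (y - 4)*(y^3 - 5*y^2 - y + 5) = (y - 4)*(y + 1)*(y^2 - 6*y + 5) = (y - 4)*(y - 1)*(y + 1)*(y - 5)
(5) = (a + 2)*(a^2 + 6*a + 8) = (a + 2)*(a + 4)*(a + 2)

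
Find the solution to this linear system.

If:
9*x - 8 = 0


Then:
x = 8/9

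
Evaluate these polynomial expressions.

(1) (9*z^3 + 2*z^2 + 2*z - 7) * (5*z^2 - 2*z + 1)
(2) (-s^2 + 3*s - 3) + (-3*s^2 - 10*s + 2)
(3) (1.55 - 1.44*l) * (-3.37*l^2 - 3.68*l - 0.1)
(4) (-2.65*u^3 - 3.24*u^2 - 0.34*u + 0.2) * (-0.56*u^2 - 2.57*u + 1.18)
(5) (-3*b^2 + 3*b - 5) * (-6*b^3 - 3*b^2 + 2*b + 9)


(1) = 45*z^5 - 8*z^4 + 15*z^3 - 37*z^2 + 16*z - 7
(2) = -4*s^2 - 7*s - 1
(3) = 4.8528*l^3 + 0.0757*l^2 - 5.56*l - 0.155
(4) = 1.484*u^5 + 8.6249*u^4 + 5.3902*u^3 - 3.0614*u^2 - 0.9152*u + 0.236
(5) = 18*b^5 - 9*b^4 + 15*b^3 - 6*b^2 + 17*b - 45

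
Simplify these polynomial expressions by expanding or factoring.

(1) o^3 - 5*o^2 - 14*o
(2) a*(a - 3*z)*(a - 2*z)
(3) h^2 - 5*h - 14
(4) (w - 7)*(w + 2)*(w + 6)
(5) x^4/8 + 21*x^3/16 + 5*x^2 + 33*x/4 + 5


(1) = o*(o - 7)*(o + 2)
(2) = a^3 - 5*a^2*z + 6*a*z^2
(3) = (h - 7)*(h + 2)
(4) = w^3 + w^2 - 44*w - 84
(5) = (x/4 + 1)*(x/2 + 1)*(x + 2)*(x + 5/2)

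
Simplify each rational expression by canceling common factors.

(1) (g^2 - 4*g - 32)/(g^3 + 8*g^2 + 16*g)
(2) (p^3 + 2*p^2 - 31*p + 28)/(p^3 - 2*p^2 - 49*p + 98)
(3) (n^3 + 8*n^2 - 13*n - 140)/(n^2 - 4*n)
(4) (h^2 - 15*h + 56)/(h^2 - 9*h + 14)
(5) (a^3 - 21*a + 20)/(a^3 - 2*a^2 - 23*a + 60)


(1) = (g - 8)/(g^2 + 4*g)
(2) = (p^2 - 5*p + 4)/(p^2 - 9*p + 14)
(3) = (n^2 + 12*n + 35)/n
(4) = (h - 8)/(h - 2)
(5) = (a - 1)/(a - 3)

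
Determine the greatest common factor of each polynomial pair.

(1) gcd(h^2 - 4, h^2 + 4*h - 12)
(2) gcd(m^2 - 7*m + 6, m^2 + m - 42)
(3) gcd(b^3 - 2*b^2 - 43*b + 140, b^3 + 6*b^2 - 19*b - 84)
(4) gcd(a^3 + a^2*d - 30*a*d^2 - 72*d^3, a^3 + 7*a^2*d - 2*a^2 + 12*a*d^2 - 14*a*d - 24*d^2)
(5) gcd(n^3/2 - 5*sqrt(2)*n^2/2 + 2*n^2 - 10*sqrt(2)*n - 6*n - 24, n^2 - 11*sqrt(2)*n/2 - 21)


(1) = gcd((h - 2)*(h + 2), (h - 2)*(h + 6)) = h - 2
(2) = m - 6
(3) = gcd((b - 5)*(b - 4)*(b + 7), (b - 4)*(b + 3)*(b + 7)) = b^2 + 3*b - 28
(4) = a^2 + 7*a*d + 12*d^2
(5) = 1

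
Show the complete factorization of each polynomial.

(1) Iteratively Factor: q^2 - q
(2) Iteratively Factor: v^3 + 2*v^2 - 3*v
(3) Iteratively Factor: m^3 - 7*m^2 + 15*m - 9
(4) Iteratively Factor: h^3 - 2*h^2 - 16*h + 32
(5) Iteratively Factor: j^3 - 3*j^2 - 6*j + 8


(1) = (q)*(q - 1)
(2) = (v)*(v^2 + 2*v - 3) = v*(v - 1)*(v + 3)
(3) = (m - 3)*(m^2 - 4*m + 3) = (m - 3)^2*(m - 1)
(4) = (h + 4)*(h^2 - 6*h + 8) = (h - 4)*(h + 4)*(h - 2)
(5) = (j - 4)*(j^2 + j - 2) = (j - 4)*(j - 1)*(j + 2)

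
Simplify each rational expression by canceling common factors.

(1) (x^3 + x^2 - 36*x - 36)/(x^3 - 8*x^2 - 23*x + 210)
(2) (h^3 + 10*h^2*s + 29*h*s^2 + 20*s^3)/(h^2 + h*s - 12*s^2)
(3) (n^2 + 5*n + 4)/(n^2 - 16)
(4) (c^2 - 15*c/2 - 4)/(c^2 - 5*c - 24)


(1) = (x^2 + 7*x + 6)/(x^2 - 2*x - 35)
(2) = (-h^2 - 6*h*s - 5*s^2)/(-h + 3*s)
(3) = (n + 1)/(n - 4)
(4) = (2*c + 1)/(2*c + 6)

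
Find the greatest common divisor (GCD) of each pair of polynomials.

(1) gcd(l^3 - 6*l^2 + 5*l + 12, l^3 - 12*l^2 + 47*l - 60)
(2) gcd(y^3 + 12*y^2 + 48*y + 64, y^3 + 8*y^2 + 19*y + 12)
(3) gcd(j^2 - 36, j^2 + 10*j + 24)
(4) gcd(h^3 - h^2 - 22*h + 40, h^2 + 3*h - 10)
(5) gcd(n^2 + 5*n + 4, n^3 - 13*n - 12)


(1) = gcd((l - 4)*(l - 3)*(l + 1), (l - 5)*(l - 4)*(l - 3)) = l^2 - 7*l + 12
(2) = gcd((y + 4)^3, (y + 1)*(y + 3)*(y + 4)) = y + 4
(3) = gcd((j - 6)*(j + 6), (j + 4)*(j + 6)) = j + 6
(4) = h^2 + 3*h - 10
(5) = gcd((n + 1)*(n + 4), (n - 4)*(n + 1)*(n + 3)) = n + 1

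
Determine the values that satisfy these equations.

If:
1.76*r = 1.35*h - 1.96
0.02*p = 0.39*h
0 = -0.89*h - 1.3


Then:
h = -1.46
p = -28.48
r = -2.23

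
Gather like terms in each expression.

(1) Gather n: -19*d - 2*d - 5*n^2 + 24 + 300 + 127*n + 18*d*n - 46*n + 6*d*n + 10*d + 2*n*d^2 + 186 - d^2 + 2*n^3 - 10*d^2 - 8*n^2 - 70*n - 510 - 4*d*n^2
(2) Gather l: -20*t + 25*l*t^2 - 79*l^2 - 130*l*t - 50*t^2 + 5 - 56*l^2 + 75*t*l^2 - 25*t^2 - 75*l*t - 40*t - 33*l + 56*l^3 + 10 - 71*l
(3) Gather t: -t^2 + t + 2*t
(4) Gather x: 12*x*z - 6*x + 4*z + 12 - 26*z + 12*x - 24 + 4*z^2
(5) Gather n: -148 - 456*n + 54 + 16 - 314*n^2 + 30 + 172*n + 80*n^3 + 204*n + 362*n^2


(1) = -11*d^2 - 11*d + 2*n^3 + n^2*(-4*d - 13) + n*(2*d^2 + 24*d + 11)
(2) = 56*l^3 + l^2*(75*t - 135) + l*(25*t^2 - 205*t - 104) - 75*t^2 - 60*t + 15
(3) = -t^2 + 3*t
(4) = x*(12*z + 6) + 4*z^2 - 22*z - 12
(5) = 80*n^3 + 48*n^2 - 80*n - 48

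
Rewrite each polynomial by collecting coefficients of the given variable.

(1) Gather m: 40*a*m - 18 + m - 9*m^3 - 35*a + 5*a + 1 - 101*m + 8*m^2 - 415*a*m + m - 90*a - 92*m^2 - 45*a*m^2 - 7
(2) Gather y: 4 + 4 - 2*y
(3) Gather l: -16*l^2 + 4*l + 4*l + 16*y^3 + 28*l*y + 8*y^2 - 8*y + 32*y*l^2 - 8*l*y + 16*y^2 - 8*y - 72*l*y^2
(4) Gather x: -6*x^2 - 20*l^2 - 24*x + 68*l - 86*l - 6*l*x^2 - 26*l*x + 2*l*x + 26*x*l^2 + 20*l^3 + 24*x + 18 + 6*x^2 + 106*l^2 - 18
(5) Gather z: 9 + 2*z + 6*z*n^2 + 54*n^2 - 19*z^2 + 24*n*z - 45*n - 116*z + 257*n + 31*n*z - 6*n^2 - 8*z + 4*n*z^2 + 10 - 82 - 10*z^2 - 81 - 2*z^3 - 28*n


(1) = -120*a - 9*m^3 + m^2*(-45*a - 84) + m*(-375*a - 99) - 24
(2) = 8 - 2*y
(3) = l^2*(32*y - 16) + l*(-72*y^2 + 20*y + 8) + 16*y^3 + 24*y^2 - 16*y
(4) = 20*l^3 + 86*l^2 - 6*l*x^2 - 18*l + x*(26*l^2 - 24*l)
(5) = 48*n^2 + 184*n - 2*z^3 + z^2*(4*n - 29) + z*(6*n^2 + 55*n - 122) - 144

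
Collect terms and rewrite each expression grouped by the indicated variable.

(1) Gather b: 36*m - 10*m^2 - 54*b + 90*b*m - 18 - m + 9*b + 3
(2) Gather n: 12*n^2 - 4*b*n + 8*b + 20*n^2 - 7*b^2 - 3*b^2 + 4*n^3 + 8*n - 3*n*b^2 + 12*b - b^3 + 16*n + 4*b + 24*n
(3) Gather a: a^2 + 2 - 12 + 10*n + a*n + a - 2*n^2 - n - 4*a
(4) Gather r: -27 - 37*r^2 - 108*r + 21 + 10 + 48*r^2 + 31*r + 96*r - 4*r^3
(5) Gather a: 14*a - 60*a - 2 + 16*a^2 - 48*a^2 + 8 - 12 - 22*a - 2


(1) = b*(90*m - 45) - 10*m^2 + 35*m - 15
(2) = -b^3 - 10*b^2 + 24*b + 4*n^3 + 32*n^2 + n*(-3*b^2 - 4*b + 48)
(3) = a^2 + a*(n - 3) - 2*n^2 + 9*n - 10
(4) = -4*r^3 + 11*r^2 + 19*r + 4
(5) = -32*a^2 - 68*a - 8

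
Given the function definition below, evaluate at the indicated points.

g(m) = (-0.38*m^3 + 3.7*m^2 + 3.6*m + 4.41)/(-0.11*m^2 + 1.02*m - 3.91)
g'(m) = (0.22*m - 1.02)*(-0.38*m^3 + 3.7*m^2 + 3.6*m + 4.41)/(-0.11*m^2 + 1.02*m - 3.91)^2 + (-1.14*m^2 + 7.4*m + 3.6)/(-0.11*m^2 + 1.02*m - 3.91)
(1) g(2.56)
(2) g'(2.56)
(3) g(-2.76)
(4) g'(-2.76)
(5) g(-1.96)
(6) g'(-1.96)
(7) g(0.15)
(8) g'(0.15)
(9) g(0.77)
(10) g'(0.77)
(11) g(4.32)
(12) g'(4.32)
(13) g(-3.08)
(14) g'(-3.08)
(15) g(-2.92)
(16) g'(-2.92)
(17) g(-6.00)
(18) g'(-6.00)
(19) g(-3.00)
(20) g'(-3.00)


(1) = -15.60
(2) = -10.99
(3) = -4.05
(4) = 2.50
(5) = -2.28
(6) = 1.89
(7) = -1.34
(8) = -1.60
(9) = -2.88
(10) = -3.47
(11) = -37.51
(12) = -10.86
(13) = -4.88
(14) = 2.68
(15) = -4.46
(16) = 2.60
(17) = -14.16
(18) = 3.48
(19) = -4.67
(20) = 2.64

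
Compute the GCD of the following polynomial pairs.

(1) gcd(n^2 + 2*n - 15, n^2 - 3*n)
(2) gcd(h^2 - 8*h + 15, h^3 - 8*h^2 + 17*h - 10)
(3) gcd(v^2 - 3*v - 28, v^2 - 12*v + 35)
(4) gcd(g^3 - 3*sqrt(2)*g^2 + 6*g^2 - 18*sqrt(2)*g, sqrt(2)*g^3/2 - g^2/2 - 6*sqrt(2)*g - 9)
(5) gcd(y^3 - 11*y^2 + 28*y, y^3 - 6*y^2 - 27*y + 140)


(1) = gcd((n - 3)*(n + 5), n*(n - 3)) = n - 3
(2) = h - 5
(3) = gcd((v - 7)*(v + 4), (v - 7)*(v - 5)) = v - 7
(4) = g - 3*sqrt(2)
(5) = gcd(y*(y - 7)*(y - 4), (y - 7)*(y - 4)*(y + 5)) = y^2 - 11*y + 28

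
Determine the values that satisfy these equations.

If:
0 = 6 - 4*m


Then:
m = 3/2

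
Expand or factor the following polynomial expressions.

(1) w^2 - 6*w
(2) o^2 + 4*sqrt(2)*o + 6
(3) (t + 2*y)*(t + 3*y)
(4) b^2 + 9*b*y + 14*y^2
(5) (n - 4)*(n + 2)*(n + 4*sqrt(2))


(1) = w*(w - 6)
(2) = (o + sqrt(2))*(o + 3*sqrt(2))
(3) = t^2 + 5*t*y + 6*y^2
(4) = (b + 2*y)*(b + 7*y)
(5) = n^3 - 2*n^2 + 4*sqrt(2)*n^2 - 8*sqrt(2)*n - 8*n - 32*sqrt(2)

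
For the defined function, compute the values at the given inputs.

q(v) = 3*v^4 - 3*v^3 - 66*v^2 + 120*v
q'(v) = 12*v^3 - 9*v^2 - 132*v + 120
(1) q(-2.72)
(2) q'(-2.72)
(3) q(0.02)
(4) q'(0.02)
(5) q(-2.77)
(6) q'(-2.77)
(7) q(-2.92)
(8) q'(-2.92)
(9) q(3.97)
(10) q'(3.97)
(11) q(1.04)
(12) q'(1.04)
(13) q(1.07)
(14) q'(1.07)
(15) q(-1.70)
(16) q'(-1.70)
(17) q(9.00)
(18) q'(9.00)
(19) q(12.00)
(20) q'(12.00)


(1) = -590.11
(2) = 170.97
(3) = 2.37
(4) = 117.36
(5) = -598.43
(6) = 161.54
(7) = -620.35
(8) = 129.94
(9) = -6.31
(10) = 204.96
(11) = 53.55
(12) = -13.52
(13) = 53.09
(14) = -16.84
(15) = -354.94
(16) = 259.43
(17) = 13230.00
(18) = 6951.00
(19) = 48960.00
(20) = 17976.00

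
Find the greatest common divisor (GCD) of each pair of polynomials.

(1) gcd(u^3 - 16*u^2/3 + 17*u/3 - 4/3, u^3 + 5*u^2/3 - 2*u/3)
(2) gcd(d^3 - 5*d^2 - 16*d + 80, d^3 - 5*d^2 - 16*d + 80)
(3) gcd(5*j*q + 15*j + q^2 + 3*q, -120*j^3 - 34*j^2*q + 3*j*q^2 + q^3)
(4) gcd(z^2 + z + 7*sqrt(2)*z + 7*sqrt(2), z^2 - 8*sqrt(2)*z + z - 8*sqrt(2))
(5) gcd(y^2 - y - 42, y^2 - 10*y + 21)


(1) = u - 1/3
(2) = d^3 - 5*d^2 - 16*d + 80
(3) = gcd((5*j + q)*(q + 3), (-6*j + q)*(4*j + q)*(5*j + q)) = 5*j + q
(4) = gcd((z + 1)*(z + 7*sqrt(2)), (z + 1)*(z - 8*sqrt(2))) = z + 1
(5) = gcd((y - 7)*(y + 6), (y - 7)*(y - 3)) = y - 7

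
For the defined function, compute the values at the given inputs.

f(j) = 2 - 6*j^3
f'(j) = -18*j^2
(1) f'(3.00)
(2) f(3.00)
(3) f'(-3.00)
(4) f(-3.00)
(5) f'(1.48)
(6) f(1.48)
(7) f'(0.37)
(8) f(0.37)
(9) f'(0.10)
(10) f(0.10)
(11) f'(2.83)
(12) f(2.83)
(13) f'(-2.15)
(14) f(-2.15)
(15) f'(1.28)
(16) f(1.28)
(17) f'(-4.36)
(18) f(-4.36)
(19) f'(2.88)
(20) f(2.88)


(1) = -162.00
(2) = -160.00
(3) = -162.00
(4) = 164.00
(5) = -39.43
(6) = -17.45
(7) = -2.46
(8) = 1.70
(9) = -0.18
(10) = 1.99
(11) = -144.16
(12) = -133.99
(13) = -83.20
(14) = 61.63
(15) = -29.49
(16) = -10.58
(17) = -342.17
(18) = 499.29
(19) = -149.30
(20) = -141.33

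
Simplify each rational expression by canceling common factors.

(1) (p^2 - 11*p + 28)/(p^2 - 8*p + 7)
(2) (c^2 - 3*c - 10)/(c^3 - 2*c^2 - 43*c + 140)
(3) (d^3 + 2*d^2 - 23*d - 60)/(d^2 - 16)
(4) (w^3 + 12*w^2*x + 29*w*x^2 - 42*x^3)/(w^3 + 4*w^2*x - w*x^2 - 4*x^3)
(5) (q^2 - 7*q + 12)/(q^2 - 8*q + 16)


(1) = (p - 4)/(p - 1)
(2) = (c + 2)/(c^2 + 3*c - 28)
(3) = (d^2 - 2*d - 15)/(d - 4)
(4) = (w^2 + 13*w*x + 42*x^2)/(w^2 + 5*w*x + 4*x^2)
(5) = (q - 3)/(q - 4)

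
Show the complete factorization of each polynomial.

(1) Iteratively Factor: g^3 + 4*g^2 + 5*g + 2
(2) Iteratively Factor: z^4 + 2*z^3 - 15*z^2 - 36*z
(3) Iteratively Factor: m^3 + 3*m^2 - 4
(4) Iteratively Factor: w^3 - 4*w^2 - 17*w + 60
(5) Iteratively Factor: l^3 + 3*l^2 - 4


(1) = (g + 1)*(g^2 + 3*g + 2) = (g + 1)^2*(g + 2)
(2) = (z)*(z^3 + 2*z^2 - 15*z - 36) = z*(z - 4)*(z^2 + 6*z + 9) = z*(z - 4)*(z + 3)*(z + 3)
(3) = (m + 2)*(m^2 + m - 2) = (m + 2)^2*(m - 1)
(4) = (w + 4)*(w^2 - 8*w + 15) = (w - 5)*(w + 4)*(w - 3)
(5) = (l - 1)*(l^2 + 4*l + 4) = (l - 1)*(l + 2)*(l + 2)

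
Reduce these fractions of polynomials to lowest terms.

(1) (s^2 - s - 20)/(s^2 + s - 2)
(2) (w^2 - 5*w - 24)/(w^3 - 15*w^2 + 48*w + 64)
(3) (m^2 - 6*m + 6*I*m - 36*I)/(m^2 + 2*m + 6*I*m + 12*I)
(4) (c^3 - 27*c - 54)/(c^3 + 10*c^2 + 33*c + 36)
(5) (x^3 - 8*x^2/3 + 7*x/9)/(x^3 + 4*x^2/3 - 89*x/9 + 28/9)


(1) = (s^2 - s - 20)/(s^2 + s - 2)
(2) = (w + 3)/(w^2 - 7*w - 8)
(3) = (m - 6)/(m + 2)
(4) = (c - 6)/(c + 4)
(5) = x/(x + 4)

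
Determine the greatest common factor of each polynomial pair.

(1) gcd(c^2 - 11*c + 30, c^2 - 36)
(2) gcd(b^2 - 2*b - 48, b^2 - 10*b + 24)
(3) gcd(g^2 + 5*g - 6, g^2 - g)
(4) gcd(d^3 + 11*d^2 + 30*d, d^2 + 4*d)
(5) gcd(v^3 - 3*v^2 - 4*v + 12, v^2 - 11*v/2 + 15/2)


(1) = gcd((c - 6)*(c - 5), (c - 6)*(c + 6)) = c - 6
(2) = gcd((b - 8)*(b + 6), (b - 6)*(b - 4)) = 1
(3) = gcd((g - 1)*(g + 6), g*(g - 1)) = g - 1
(4) = gcd(d*(d + 5)*(d + 6), d*(d + 4)) = d
(5) = v - 3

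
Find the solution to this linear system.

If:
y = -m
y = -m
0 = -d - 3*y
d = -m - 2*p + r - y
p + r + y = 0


Then:
d = -3*y
m = -y
p = 2*y/3
r = -5*y/3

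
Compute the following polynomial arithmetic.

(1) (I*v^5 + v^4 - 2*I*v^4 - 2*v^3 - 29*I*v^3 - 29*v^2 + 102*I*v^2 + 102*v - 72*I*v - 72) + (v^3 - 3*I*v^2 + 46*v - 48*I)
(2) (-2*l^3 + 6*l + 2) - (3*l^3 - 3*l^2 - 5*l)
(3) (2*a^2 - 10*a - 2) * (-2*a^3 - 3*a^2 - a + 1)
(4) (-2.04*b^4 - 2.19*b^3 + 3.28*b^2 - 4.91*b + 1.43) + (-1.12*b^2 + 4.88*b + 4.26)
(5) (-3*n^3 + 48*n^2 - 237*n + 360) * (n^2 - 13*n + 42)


(1) = I*v^5 + v^4 - 2*I*v^4 - v^3 - 29*I*v^3 - 29*v^2 + 99*I*v^2 + 148*v - 72*I*v - 72 - 48*I
(2) = -5*l^3 + 3*l^2 + 11*l + 2
(3) = -4*a^5 + 14*a^4 + 32*a^3 + 18*a^2 - 8*a - 2
(4) = -2.04*b^4 - 2.19*b^3 + 2.16*b^2 - 0.03*b + 5.69
(5) = -3*n^5 + 87*n^4 - 987*n^3 + 5457*n^2 - 14634*n + 15120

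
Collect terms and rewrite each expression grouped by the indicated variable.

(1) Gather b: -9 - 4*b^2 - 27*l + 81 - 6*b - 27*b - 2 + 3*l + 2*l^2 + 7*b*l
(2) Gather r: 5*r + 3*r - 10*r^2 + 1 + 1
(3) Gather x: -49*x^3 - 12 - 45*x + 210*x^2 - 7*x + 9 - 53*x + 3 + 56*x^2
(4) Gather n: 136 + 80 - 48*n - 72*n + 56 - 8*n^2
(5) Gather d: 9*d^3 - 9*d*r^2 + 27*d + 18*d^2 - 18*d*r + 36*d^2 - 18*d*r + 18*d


(1) = -4*b^2 + b*(7*l - 33) + 2*l^2 - 24*l + 70
(2) = -10*r^2 + 8*r + 2
(3) = -49*x^3 + 266*x^2 - 105*x
(4) = -8*n^2 - 120*n + 272
(5) = 9*d^3 + 54*d^2 + d*(-9*r^2 - 36*r + 45)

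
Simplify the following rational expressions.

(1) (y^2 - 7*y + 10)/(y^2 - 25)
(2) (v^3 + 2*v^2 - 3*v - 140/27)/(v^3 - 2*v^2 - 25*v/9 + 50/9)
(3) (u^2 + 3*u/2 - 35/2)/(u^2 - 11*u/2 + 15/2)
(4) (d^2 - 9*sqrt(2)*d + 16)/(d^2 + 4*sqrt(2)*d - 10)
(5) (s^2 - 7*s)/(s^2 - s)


(1) = (y - 2)/(y + 5)
(2) = (9*v^2 + 33*v + 28)/(9*v^2 - 3*v - 30)
(3) = (2*u^2 + 3*u - 35)/(2*u^2 - 11*u + 15)
(4) = (d - 8*sqrt(2))/(d + 5*sqrt(2))
(5) = (s - 7)/(s - 1)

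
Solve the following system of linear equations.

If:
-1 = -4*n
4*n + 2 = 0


Then:
No Solution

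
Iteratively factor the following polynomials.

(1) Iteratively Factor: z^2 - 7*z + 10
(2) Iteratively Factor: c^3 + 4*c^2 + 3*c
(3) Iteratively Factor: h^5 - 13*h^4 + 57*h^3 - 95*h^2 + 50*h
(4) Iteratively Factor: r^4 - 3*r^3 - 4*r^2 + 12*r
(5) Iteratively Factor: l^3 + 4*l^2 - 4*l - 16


(1) = (z - 2)*(z - 5)
(2) = (c)*(c^2 + 4*c + 3) = c*(c + 3)*(c + 1)
(3) = (h)*(h^4 - 13*h^3 + 57*h^2 - 95*h + 50) = h*(h - 5)*(h^3 - 8*h^2 + 17*h - 10) = h*(h - 5)^2*(h^2 - 3*h + 2) = h*(h - 5)^2*(h - 1)*(h - 2)
(4) = (r - 2)*(r^3 - r^2 - 6*r) = (r - 2)*(r + 2)*(r^2 - 3*r) = r*(r - 2)*(r + 2)*(r - 3)
(5) = (l + 4)*(l^2 - 4) = (l + 2)*(l + 4)*(l - 2)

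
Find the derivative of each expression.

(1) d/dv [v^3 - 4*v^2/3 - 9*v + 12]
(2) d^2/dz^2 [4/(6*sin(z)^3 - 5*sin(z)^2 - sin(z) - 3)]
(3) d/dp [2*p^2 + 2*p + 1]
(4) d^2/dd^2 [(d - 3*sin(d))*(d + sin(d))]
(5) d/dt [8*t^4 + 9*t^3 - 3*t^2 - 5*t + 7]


(1) = 3*v^2 - 8*v/3 - 9
(2) = 4*(324*sin(z)^6 - 330*sin(z)^5 - 344*sin(z)^4 + 657*sin(z)^3 - 173*sin(z)^2 - 141*sin(z) + 28)/(-6*sin(z)^3 + 5*sin(z)^2 + sin(z) + 3)^3
(3) = 4*p + 2
(4) = 2*d*sin(d) + 12*sin(d)^2 - 4*cos(d) - 4
(5) = 32*t^3 + 27*t^2 - 6*t - 5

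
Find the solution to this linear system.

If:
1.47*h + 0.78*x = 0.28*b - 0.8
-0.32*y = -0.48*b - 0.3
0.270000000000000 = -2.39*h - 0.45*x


Then:
b = 0.666666666666667*y - 0.625
h = 0.189698179097032 - 0.0698428535794463*y
x = 0.370943155677503*y - 1.60750810675979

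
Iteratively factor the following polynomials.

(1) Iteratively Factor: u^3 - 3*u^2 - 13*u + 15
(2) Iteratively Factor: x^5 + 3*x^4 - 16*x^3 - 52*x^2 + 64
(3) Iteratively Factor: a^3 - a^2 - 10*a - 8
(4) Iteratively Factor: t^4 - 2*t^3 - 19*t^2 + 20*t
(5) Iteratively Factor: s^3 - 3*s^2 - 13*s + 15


(1) = (u + 3)*(u^2 - 6*u + 5) = (u - 5)*(u + 3)*(u - 1)
(2) = (x + 2)*(x^4 + x^3 - 18*x^2 - 16*x + 32) = (x + 2)^2*(x^3 - x^2 - 16*x + 16) = (x - 1)*(x + 2)^2*(x^2 - 16) = (x - 1)*(x + 2)^2*(x + 4)*(x - 4)
(3) = (a + 2)*(a^2 - 3*a - 4) = (a - 4)*(a + 2)*(a + 1)
(4) = (t + 4)*(t^3 - 6*t^2 + 5*t) = (t - 5)*(t + 4)*(t^2 - t) = (t - 5)*(t - 1)*(t + 4)*(t)
(5) = (s + 3)*(s^2 - 6*s + 5) = (s - 1)*(s + 3)*(s - 5)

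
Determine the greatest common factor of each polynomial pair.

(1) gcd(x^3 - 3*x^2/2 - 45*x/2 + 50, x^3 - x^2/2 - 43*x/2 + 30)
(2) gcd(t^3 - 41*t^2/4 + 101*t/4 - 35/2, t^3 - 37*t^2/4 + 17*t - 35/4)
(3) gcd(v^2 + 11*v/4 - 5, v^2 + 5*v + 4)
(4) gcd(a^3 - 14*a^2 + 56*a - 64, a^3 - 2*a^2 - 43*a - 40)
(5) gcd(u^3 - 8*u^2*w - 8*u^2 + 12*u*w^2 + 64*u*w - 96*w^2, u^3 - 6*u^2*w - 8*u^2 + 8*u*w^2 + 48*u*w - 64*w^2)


(1) = x^2 + x - 20
(2) = gcd((t - 7)*(t - 2)*(t - 5/4), (t - 7)*(t - 5/4)*(t - 1)) = t^2 - 33*t/4 + 35/4
(3) = v + 4
(4) = a - 8
(5) = u^2 - 2*u*w - 8*u + 16*w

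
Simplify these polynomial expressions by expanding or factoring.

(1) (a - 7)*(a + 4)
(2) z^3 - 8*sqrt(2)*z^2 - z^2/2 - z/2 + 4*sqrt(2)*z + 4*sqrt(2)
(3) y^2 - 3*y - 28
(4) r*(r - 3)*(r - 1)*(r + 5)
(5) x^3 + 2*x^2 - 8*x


(1) = a^2 - 3*a - 28
(2) = (z - 1)*(z + 1/2)*(z - 8*sqrt(2))
(3) = (y - 7)*(y + 4)
(4) = r^4 + r^3 - 17*r^2 + 15*r
(5) = x*(x - 2)*(x + 4)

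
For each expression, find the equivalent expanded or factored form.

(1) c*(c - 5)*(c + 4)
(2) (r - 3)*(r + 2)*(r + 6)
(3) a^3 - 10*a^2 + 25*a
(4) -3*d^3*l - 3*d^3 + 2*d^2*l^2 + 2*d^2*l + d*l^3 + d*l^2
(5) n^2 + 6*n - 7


(1) = c^3 - c^2 - 20*c
(2) = r^3 + 5*r^2 - 12*r - 36
(3) = a*(a - 5)^2
(4) = (-d + l)*(3*d + l)*(d*l + d)
(5) = (n - 1)*(n + 7)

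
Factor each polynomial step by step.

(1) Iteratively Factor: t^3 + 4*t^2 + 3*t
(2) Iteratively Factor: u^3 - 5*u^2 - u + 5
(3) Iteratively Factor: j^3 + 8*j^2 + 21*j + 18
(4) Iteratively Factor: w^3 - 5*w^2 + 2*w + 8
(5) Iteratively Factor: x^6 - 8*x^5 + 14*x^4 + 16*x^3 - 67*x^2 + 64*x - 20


(1) = (t)*(t^2 + 4*t + 3) = t*(t + 3)*(t + 1)
(2) = (u + 1)*(u^2 - 6*u + 5) = (u - 1)*(u + 1)*(u - 5)
(3) = (j + 3)*(j^2 + 5*j + 6) = (j + 3)^2*(j + 2)
(4) = (w - 4)*(w^2 - w - 2) = (w - 4)*(w + 1)*(w - 2)
(5) = (x - 1)*(x^5 - 7*x^4 + 7*x^3 + 23*x^2 - 44*x + 20) = (x - 1)*(x + 2)*(x^4 - 9*x^3 + 25*x^2 - 27*x + 10) = (x - 1)^2*(x + 2)*(x^3 - 8*x^2 + 17*x - 10) = (x - 5)*(x - 1)^2*(x + 2)*(x^2 - 3*x + 2) = (x - 5)*(x - 2)*(x - 1)^2*(x + 2)*(x - 1)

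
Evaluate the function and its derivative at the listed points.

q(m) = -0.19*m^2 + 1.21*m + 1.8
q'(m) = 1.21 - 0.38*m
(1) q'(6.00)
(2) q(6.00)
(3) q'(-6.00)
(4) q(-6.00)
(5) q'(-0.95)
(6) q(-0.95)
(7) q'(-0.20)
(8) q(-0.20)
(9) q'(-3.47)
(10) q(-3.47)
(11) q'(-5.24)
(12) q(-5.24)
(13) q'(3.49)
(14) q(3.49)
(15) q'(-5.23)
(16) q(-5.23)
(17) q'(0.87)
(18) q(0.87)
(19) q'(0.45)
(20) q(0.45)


(1) = -1.07
(2) = 2.22
(3) = 3.49
(4) = -12.30
(5) = 1.57
(6) = 0.48
(7) = 1.29
(8) = 1.55
(9) = 2.53
(10) = -4.69
(11) = 3.20
(12) = -9.76
(13) = -0.12
(14) = 3.71
(15) = 3.20
(16) = -9.73
(17) = 0.88
(18) = 2.71
(19) = 1.04
(20) = 2.31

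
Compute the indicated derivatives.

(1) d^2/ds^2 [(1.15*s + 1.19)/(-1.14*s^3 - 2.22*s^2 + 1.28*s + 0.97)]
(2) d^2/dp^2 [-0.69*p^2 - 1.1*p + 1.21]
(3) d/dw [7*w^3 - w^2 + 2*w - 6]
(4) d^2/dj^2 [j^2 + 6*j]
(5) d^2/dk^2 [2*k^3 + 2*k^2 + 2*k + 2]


(1) = (-8.96724*s^5 - 36.020808*s^4 - 62.877912*s^3 - 40.030128*s^2 - 2.464848*s - 6.168804)/(1.481544*s^9 + 8.655336*s^8 + 11.864664*s^7 - 12.277332*s^6 - 28.050984*s^5 + 5.062644*s^4 + 17.658838*s^3 + 1.49865*s^2 - 3.613056*s - 0.912673)
(2) = -1.38000000000000
(3) = 21*w^2 - 2*w + 2
(4) = 2
(5) = 12*k + 4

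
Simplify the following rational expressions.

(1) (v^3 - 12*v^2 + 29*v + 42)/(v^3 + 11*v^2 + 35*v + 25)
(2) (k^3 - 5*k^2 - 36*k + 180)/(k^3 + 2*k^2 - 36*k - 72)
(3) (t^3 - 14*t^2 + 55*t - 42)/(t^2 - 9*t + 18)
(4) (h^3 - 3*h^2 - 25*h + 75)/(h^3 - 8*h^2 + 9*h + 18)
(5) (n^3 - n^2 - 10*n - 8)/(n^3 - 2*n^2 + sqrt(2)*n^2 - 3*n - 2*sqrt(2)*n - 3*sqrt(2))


(1) = (v^2 - 13*v + 42)/(v^2 + 10*v + 25)
(2) = (k - 5)/(k + 2)
(3) = (t^2 - 8*t + 7)/(t - 3)
(4) = (h^2 - 25)/(h^2 - 5*h - 6)
(5) = (n^2 - 2*n - 8)/(n^2 + n*(-3 + sqrt(2)) - 3*sqrt(2))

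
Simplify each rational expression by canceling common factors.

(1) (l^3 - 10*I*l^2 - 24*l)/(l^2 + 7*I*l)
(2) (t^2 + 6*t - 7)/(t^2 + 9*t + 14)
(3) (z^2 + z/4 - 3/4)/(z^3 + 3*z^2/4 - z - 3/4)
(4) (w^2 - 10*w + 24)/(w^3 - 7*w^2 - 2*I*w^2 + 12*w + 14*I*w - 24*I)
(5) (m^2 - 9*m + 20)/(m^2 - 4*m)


(1) = (l^2 - 10*I*l - 24)/(l + 7*I)
(2) = (t - 1)/(t + 2)
(3) = (4*z - 3)/(4*z^2 - z - 3)
(4) = (w - 6)/(w^2 + w*(-3 - 2*I) + 6*I)
(5) = (m - 5)/m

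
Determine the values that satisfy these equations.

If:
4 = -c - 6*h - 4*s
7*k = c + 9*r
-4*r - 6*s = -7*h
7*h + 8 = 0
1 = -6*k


Then:
c = 4448/735
h = -8/7
k = -1/6
r = -393/490
s = -587/735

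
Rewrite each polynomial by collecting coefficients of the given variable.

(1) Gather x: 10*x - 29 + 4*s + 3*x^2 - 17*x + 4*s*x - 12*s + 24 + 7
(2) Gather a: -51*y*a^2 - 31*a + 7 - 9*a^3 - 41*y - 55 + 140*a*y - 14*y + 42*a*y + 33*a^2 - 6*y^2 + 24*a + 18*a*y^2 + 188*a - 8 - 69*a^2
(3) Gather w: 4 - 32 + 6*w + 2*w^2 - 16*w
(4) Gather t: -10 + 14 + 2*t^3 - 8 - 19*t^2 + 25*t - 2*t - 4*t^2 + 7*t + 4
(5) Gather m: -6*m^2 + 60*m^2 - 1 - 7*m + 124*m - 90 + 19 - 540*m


(1) = -8*s + 3*x^2 + x*(4*s - 7) + 2
(2) = -9*a^3 + a^2*(-51*y - 36) + a*(18*y^2 + 182*y + 181) - 6*y^2 - 55*y - 56
(3) = 2*w^2 - 10*w - 28
(4) = 2*t^3 - 23*t^2 + 30*t
(5) = 54*m^2 - 423*m - 72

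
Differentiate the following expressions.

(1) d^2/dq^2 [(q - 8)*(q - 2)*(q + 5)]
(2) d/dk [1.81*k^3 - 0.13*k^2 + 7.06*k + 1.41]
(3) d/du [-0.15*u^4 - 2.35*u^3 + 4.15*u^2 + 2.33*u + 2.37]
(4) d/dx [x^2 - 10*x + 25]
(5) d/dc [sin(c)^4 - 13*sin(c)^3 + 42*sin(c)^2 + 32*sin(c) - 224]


(1) = 6*q - 10
(2) = 5.43*k^2 - 0.26*k + 7.06
(3) = -0.6*u^3 - 7.05*u^2 + 8.3*u + 2.33
(4) = 2*x - 10
(5) = (4*sin(c)^3 - 39*sin(c)^2 + 84*sin(c) + 32)*cos(c)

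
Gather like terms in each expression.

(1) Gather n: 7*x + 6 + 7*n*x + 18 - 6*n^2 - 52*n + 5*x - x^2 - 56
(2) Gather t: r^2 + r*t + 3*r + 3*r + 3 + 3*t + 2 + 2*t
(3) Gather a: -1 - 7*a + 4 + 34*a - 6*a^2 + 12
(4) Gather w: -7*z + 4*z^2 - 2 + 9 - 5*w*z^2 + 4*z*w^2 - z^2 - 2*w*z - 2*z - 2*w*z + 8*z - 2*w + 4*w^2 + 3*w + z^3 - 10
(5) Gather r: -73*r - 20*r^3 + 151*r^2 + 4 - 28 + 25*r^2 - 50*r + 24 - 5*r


(1) = -6*n^2 + n*(7*x - 52) - x^2 + 12*x - 32
(2) = r^2 + 6*r + t*(r + 5) + 5
(3) = -6*a^2 + 27*a + 15
(4) = w^2*(4*z + 4) + w*(-5*z^2 - 4*z + 1) + z^3 + 3*z^2 - z - 3
(5) = -20*r^3 + 176*r^2 - 128*r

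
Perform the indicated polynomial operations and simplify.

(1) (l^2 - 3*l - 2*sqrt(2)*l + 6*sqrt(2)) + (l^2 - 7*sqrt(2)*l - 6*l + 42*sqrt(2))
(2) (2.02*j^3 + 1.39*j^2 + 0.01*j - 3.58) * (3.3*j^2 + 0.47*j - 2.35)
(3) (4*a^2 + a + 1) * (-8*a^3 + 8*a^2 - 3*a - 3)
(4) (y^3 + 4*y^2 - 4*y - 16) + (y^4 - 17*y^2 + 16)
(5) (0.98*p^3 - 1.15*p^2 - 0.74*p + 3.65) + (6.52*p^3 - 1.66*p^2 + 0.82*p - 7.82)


(1) = 2*l^2 - 9*sqrt(2)*l - 9*l + 48*sqrt(2)
(2) = 6.666*j^5 + 5.5364*j^4 - 4.0607*j^3 - 15.0758*j^2 - 1.7061*j + 8.413
(3) = -32*a^5 + 24*a^4 - 12*a^3 - 7*a^2 - 6*a - 3
(4) = y^4 + y^3 - 13*y^2 - 4*y
(5) = 7.5*p^3 - 2.81*p^2 + 0.08*p - 4.17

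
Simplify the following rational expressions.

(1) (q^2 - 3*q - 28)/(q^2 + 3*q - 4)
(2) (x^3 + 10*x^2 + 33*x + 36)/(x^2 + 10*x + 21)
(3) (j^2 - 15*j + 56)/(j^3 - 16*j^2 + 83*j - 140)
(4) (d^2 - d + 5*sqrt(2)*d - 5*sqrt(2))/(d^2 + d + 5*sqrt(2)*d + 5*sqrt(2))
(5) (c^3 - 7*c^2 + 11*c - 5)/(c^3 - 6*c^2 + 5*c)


(1) = (q - 7)/(q - 1)
(2) = (x^2 + 7*x + 12)/(x + 7)
(3) = (j - 8)/(j^2 - 9*j + 20)
(4) = (d - 1)/(d + 1)
(5) = (c - 1)/c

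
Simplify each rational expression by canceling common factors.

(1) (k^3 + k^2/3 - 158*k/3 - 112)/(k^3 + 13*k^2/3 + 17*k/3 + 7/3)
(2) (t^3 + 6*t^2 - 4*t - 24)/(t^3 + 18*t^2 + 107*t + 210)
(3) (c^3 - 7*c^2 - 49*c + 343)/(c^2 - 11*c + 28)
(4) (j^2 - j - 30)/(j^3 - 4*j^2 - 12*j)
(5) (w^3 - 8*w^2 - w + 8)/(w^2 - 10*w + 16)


(1) = (k^2 - 2*k - 48)/(k^2 + 2*k + 1)
(2) = (t^2 - 4)/(t^2 + 12*t + 35)
(3) = (c^2 - 49)/(c - 4)
(4) = (j + 5)/(j^2 + 2*j)
(5) = (w^2 - 1)/(w - 2)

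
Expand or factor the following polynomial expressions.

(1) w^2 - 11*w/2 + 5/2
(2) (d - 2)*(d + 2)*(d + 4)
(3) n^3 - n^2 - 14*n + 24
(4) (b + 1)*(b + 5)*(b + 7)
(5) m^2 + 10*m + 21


(1) = (w - 5)*(w - 1/2)
(2) = d^3 + 4*d^2 - 4*d - 16
(3) = (n - 3)*(n - 2)*(n + 4)
(4) = b^3 + 13*b^2 + 47*b + 35
(5) = (m + 3)*(m + 7)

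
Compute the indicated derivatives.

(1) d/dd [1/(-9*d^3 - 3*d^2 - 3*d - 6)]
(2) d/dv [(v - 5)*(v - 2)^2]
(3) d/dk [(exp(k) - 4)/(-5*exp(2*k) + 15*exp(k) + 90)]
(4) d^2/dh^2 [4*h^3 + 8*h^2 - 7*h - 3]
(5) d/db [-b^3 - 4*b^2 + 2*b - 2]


(1) = (9*d^2 + 2*d + 1)/(3*(3*d^3 + d^2 + d + 2)^2)
(2) = 3*(v - 4)*(v - 2)
(3) = ((exp(k) - 4)*(2*exp(k) - 3) - exp(2*k) + 3*exp(k) + 18)*exp(k)/(5*(-exp(2*k) + 3*exp(k) + 18)^2)
(4) = 24*h + 16
(5) = -3*b^2 - 8*b + 2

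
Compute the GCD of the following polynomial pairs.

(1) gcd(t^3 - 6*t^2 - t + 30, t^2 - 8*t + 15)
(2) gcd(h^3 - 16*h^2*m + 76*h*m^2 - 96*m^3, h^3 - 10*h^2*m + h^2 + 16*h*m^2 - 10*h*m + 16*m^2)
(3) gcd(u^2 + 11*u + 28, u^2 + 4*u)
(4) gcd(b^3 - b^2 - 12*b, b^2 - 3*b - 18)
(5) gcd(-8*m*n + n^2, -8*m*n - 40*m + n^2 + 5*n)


(1) = gcd((t - 5)*(t - 3)*(t + 2), (t - 5)*(t - 3)) = t^2 - 8*t + 15
(2) = h^2 - 10*h*m + 16*m^2
(3) = gcd((u + 4)*(u + 7), u*(u + 4)) = u + 4
(4) = gcd(b*(b - 4)*(b + 3), (b - 6)*(b + 3)) = b + 3
(5) = gcd(n*(-8*m + n), (-8*m + n)*(n + 5)) = 8*m - n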